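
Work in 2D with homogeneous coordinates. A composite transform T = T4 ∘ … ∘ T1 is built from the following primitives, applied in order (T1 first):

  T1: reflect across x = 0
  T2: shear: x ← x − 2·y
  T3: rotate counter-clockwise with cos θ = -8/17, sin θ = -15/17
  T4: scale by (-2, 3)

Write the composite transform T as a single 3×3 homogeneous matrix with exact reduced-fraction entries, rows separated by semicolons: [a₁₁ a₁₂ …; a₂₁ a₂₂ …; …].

T = [-16/17 -62/17 0; 45/17 66/17 0; 0 0 1]

T1 = [-1 0 0; 0 1 0; 0 0 1]
T2·T1 = [-1 -2 0; 0 1 0; 0 0 1]
T3·…·T1 = [8/17 31/17 0; 15/17 22/17 0; 0 0 1]
T4·…·T1 = [-16/17 -62/17 0; 45/17 66/17 0; 0 0 1]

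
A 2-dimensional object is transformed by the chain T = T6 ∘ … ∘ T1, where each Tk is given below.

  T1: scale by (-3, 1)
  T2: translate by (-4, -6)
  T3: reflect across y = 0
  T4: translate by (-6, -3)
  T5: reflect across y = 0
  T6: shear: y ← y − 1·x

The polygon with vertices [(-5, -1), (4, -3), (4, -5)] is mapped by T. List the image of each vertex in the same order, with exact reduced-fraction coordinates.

T1 scale by (-3, 1): (-5, -1) → (15, -1); (4, -3) → (-12, -3); (4, -5) → (-12, -5)
T2 translate by (-4, -6): (15, -1) → (11, -7); (-12, -3) → (-16, -9); (-12, -5) → (-16, -11)
T3 reflect across y = 0: (11, -7) → (11, 7); (-16, -9) → (-16, 9); (-16, -11) → (-16, 11)
T4 translate by (-6, -3): (11, 7) → (5, 4); (-16, 9) → (-22, 6); (-16, 11) → (-22, 8)
T5 reflect across y = 0: (5, 4) → (5, -4); (-22, 6) → (-22, -6); (-22, 8) → (-22, -8)
T6 shear: y ← y − 1·x: (5, -4) → (5, -9); (-22, -6) → (-22, 16); (-22, -8) → (-22, 14)

image vertices: (5, -9), (-22, 16), (-22, 14)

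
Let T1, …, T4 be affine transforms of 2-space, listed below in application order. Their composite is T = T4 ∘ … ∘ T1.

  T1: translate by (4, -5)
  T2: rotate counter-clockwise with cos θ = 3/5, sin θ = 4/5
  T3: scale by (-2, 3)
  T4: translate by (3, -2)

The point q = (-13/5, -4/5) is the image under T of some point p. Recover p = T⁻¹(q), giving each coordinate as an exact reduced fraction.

p = (-2, 3)

T1 = [1 0 4; 0 1 -5; 0 0 1]
T2·T1 = [3/5 -4/5 32/5; 4/5 3/5 1/5; 0 0 1]
T3·…·T1 = [-6/5 8/5 -64/5; 12/5 9/5 3/5; 0 0 1]
T4·…·T1 = [-6/5 8/5 -49/5; 12/5 9/5 -7/5; 0 0 1]
det M = -6; M⁻¹ = [-3/10 4/15 -77/30; 2/5 1/5 21/5; 0 0 1]
M⁻¹ · (-13/5, -4/5)ᵀ = (-2, 3)ᵀ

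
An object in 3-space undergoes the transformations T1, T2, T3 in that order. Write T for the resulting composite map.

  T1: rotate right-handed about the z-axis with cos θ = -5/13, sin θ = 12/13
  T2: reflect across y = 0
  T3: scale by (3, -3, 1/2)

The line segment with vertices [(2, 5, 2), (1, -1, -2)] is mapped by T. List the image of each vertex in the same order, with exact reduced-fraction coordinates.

image vertices: (-210/13, -3/13, 1), (21/13, 51/13, -1)

T1 rotate right-handed about the z-axis with cos θ = -5/13, sin θ = 12/13: (2, 5, 2) → (-70/13, -1/13, 2); (1, -1, -2) → (7/13, 17/13, -2)
T2 reflect across y = 0: (-70/13, -1/13, 2) → (-70/13, 1/13, 2); (7/13, 17/13, -2) → (7/13, -17/13, -2)
T3 scale by (3, -3, 1/2): (-70/13, 1/13, 2) → (-210/13, -3/13, 1); (7/13, -17/13, -2) → (21/13, 51/13, -1)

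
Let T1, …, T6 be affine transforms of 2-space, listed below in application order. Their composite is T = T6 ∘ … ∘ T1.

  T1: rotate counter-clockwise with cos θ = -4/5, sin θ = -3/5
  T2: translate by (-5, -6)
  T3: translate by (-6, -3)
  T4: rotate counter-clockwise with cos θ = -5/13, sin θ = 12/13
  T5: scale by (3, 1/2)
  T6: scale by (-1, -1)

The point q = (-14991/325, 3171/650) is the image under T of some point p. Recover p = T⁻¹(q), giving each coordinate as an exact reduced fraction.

T1 = [-4/5 3/5 0; -3/5 -4/5 0; 0 0 1]
T2·T1 = [-4/5 3/5 -5; -3/5 -4/5 -6; 0 0 1]
T3·…·T1 = [-4/5 3/5 -11; -3/5 -4/5 -9; 0 0 1]
T4·…·T1 = [56/65 33/65 163/13; -33/65 56/65 -87/13; 0 0 1]
T5·…·T1 = [168/65 99/65 489/13; -33/130 28/65 -87/26; 0 0 1]
T6·…·T1 = [-168/65 -99/65 -489/13; 33/130 -28/65 87/26; 0 0 1]
det M = 3/2; M⁻¹ = [-56/195 66/65 -71/5; -11/65 -112/65 -3/5; 0 0 1]
M⁻¹ · (-14991/325, 3171/650)ᵀ = (4, -6/5)ᵀ

p = (4, -6/5)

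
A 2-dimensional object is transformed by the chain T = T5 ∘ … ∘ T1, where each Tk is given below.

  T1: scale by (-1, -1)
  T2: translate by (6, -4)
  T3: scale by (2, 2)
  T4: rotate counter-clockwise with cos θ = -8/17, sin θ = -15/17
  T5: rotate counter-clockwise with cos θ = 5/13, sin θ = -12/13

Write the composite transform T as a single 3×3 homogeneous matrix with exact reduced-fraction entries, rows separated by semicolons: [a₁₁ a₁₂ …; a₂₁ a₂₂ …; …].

T = [440/221 42/221 -2472/221; -42/221 440/221 2012/221; 0 0 1]

T1 = [-1 0 0; 0 -1 0; 0 0 1]
T2·T1 = [-1 0 6; 0 -1 -4; 0 0 1]
T3·…·T1 = [-2 0 12; 0 -2 -8; 0 0 1]
T4·…·T1 = [16/17 -30/17 -216/17; 30/17 16/17 -116/17; 0 0 1]
T5·…·T1 = [440/221 42/221 -2472/221; -42/221 440/221 2012/221; 0 0 1]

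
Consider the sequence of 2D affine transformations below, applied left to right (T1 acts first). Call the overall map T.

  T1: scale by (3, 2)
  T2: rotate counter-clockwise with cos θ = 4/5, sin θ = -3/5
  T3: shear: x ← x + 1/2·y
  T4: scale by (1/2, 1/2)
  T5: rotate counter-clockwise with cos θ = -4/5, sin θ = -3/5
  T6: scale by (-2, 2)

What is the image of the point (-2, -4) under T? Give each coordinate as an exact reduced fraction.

T(p) = (-178/25, 221/25)

T1 scale by (3, 2): (-2, -4) → (-6, -8)
T2 rotate counter-clockwise with cos θ = 4/5, sin θ = -3/5: (-6, -8) → (-48/5, -14/5)
T3 shear: x ← x + 1/2·y: (-48/5, -14/5) → (-11, -14/5)
T4 scale by (1/2, 1/2): (-11, -14/5) → (-11/2, -7/5)
T5 rotate counter-clockwise with cos θ = -4/5, sin θ = -3/5: (-11/2, -7/5) → (89/25, 221/50)
T6 scale by (-2, 2): (89/25, 221/50) → (-178/25, 221/25)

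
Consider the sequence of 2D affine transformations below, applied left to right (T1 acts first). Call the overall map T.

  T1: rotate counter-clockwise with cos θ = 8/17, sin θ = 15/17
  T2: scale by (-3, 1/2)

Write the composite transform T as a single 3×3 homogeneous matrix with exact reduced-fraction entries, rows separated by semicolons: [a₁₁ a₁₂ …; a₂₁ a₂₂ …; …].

T = [-24/17 45/17 0; 15/34 4/17 0; 0 0 1]

T1 = [8/17 -15/17 0; 15/17 8/17 0; 0 0 1]
T2·T1 = [-24/17 45/17 0; 15/34 4/17 0; 0 0 1]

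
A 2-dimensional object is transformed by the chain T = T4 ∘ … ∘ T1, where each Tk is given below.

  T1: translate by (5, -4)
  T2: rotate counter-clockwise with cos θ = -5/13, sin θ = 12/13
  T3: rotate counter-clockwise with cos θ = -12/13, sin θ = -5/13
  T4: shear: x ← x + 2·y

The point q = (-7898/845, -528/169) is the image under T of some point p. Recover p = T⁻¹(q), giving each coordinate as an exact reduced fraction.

T1 = [1 0 5; 0 1 -4; 0 0 1]
T2·T1 = [-5/13 -12/13 23/13; 12/13 -5/13 80/13; 0 0 1]
T3·…·T1 = [120/169 119/169 124/169; -119/169 120/169 -1075/169; 0 0 1]
T4·…·T1 = [-118/169 359/169 -2026/169; -119/169 120/169 -1075/169; 0 0 1]
det M = 1; M⁻¹ = [120/169 -359/169 -5; 119/169 -118/169 4; 0 0 1]
M⁻¹ · (-7898/845, -528/169)ᵀ = (-5, -2/5)ᵀ

p = (-5, -2/5)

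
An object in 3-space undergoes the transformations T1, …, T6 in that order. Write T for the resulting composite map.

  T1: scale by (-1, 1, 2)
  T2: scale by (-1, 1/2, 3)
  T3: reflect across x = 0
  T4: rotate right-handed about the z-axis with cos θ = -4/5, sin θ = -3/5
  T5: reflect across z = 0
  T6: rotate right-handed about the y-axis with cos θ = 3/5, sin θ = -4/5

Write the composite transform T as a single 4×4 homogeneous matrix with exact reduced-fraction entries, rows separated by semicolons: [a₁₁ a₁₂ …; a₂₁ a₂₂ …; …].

T = [12/25 9/50 24/5 0; 3/5 -2/5 0 0; 16/25 6/25 -18/5 0; 0 0 0 1]

T1 = [-1 0 0 0; 0 1 0 0; 0 0 2 0; 0 0 0 1]
T2·T1 = [1 0 0 0; 0 1/2 0 0; 0 0 6 0; 0 0 0 1]
T3·…·T1 = [-1 0 0 0; 0 1/2 0 0; 0 0 6 0; 0 0 0 1]
T4·…·T1 = [4/5 3/10 0 0; 3/5 -2/5 0 0; 0 0 6 0; 0 0 0 1]
T5·…·T1 = [4/5 3/10 0 0; 3/5 -2/5 0 0; 0 0 -6 0; 0 0 0 1]
T6·…·T1 = [12/25 9/50 24/5 0; 3/5 -2/5 0 0; 16/25 6/25 -18/5 0; 0 0 0 1]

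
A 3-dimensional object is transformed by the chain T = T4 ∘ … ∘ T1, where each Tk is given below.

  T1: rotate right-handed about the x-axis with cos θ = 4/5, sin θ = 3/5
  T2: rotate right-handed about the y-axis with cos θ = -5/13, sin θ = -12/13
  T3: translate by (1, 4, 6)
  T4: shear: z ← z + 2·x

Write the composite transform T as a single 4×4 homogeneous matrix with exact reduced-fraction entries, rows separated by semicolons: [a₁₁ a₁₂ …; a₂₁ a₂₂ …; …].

T1 = [1 0 0 0; 0 4/5 -3/5 0; 0 3/5 4/5 0; 0 0 0 1]
T2·T1 = [-5/13 -36/65 -48/65 0; 0 4/5 -3/5 0; 12/13 -3/13 -4/13 0; 0 0 0 1]
T3·…·T1 = [-5/13 -36/65 -48/65 1; 0 4/5 -3/5 4; 12/13 -3/13 -4/13 6; 0 0 0 1]
T4·…·T1 = [-5/13 -36/65 -48/65 1; 0 4/5 -3/5 4; 2/13 -87/65 -116/65 8; 0 0 0 1]

T = [-5/13 -36/65 -48/65 1; 0 4/5 -3/5 4; 2/13 -87/65 -116/65 8; 0 0 0 1]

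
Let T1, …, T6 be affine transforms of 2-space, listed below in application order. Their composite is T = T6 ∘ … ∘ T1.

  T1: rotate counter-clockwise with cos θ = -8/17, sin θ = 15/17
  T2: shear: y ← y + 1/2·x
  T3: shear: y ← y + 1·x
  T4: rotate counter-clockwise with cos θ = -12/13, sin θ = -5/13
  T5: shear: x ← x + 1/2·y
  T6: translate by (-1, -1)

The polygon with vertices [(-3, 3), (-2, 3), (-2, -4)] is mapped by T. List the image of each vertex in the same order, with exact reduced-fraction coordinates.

image vertices: (184/221, 1090/221), (297/221, 1094/221), (-1439/221, -1993/221)

T1 rotate counter-clockwise with cos θ = -8/17, sin θ = 15/17: (-3, 3) → (-21/17, -69/17); (-2, 3) → (-29/17, -54/17); (-2, -4) → (76/17, 2/17)
T2 shear: y ← y + 1/2·x: (-21/17, -69/17) → (-21/17, -159/34); (-29/17, -54/17) → (-29/17, -137/34); (76/17, 2/17) → (76/17, 40/17)
T3 shear: y ← y + 1·x: (-21/17, -159/34) → (-21/17, -201/34); (-29/17, -137/34) → (-29/17, -195/34); (76/17, 40/17) → (76/17, 116/17)
T4 rotate counter-clockwise with cos θ = -12/13, sin θ = -5/13: (-21/17, -201/34) → (-501/442, 1311/221); (-29/17, -195/34) → (-279/442, 1315/221); (76/17, 116/17) → (-332/221, -1772/221)
T5 shear: x ← x + 1/2·y: (-501/442, 1311/221) → (405/221, 1311/221); (-279/442, 1315/221) → (518/221, 1315/221); (-332/221, -1772/221) → (-1218/221, -1772/221)
T6 translate by (-1, -1): (405/221, 1311/221) → (184/221, 1090/221); (518/221, 1315/221) → (297/221, 1094/221); (-1218/221, -1772/221) → (-1439/221, -1993/221)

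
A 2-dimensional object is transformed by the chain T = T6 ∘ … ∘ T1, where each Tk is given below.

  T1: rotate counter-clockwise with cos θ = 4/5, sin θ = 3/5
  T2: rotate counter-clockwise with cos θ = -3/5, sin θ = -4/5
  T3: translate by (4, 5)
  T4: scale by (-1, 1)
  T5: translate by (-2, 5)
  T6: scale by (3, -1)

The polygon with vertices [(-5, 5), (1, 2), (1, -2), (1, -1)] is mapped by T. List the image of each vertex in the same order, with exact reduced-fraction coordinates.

image vertices: (-33, -15), (-24, -9), (-12, -9), (-15, -9)

T1 rotate counter-clockwise with cos θ = 4/5, sin θ = 3/5: (-5, 5) → (-7, 1); (1, 2) → (-2/5, 11/5); (1, -2) → (2, -1); (1, -1) → (7/5, -1/5)
T2 rotate counter-clockwise with cos θ = -3/5, sin θ = -4/5: (-7, 1) → (5, 5); (-2/5, 11/5) → (2, -1); (2, -1) → (-2, -1); (7/5, -1/5) → (-1, -1)
T3 translate by (4, 5): (5, 5) → (9, 10); (2, -1) → (6, 4); (-2, -1) → (2, 4); (-1, -1) → (3, 4)
T4 scale by (-1, 1): (9, 10) → (-9, 10); (6, 4) → (-6, 4); (2, 4) → (-2, 4); (3, 4) → (-3, 4)
T5 translate by (-2, 5): (-9, 10) → (-11, 15); (-6, 4) → (-8, 9); (-2, 4) → (-4, 9); (-3, 4) → (-5, 9)
T6 scale by (3, -1): (-11, 15) → (-33, -15); (-8, 9) → (-24, -9); (-4, 9) → (-12, -9); (-5, 9) → (-15, -9)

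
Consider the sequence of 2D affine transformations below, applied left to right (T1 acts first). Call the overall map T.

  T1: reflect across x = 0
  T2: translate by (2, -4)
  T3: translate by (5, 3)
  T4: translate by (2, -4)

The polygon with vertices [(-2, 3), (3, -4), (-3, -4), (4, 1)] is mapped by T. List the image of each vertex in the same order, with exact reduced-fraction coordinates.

T1 reflect across x = 0: (-2, 3) → (2, 3); (3, -4) → (-3, -4); (-3, -4) → (3, -4); (4, 1) → (-4, 1)
T2 translate by (2, -4): (2, 3) → (4, -1); (-3, -4) → (-1, -8); (3, -4) → (5, -8); (-4, 1) → (-2, -3)
T3 translate by (5, 3): (4, -1) → (9, 2); (-1, -8) → (4, -5); (5, -8) → (10, -5); (-2, -3) → (3, 0)
T4 translate by (2, -4): (9, 2) → (11, -2); (4, -5) → (6, -9); (10, -5) → (12, -9); (3, 0) → (5, -4)

image vertices: (11, -2), (6, -9), (12, -9), (5, -4)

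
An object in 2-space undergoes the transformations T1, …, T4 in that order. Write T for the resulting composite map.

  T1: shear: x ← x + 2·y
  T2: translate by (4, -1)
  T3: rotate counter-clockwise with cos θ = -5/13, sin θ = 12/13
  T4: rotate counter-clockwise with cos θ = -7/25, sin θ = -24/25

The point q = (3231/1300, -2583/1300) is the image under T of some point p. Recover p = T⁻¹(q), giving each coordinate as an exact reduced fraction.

p = (3/4, -5/4)

T1 = [1 2 0; 0 1 0; 0 0 1]
T2·T1 = [1 2 4; 0 1 -1; 0 0 1]
T3·…·T1 = [-5/13 -22/13 -8/13; 12/13 19/13 53/13; 0 0 1]
T4·…·T1 = [323/325 122/65 1328/325; 36/325 79/65 -179/325; 0 0 1]
det M = 1; M⁻¹ = [79/65 -122/65 -6; -36/325 323/325 1; 0 0 1]
M⁻¹ · (3231/1300, -2583/1300)ᵀ = (3/4, -5/4)ᵀ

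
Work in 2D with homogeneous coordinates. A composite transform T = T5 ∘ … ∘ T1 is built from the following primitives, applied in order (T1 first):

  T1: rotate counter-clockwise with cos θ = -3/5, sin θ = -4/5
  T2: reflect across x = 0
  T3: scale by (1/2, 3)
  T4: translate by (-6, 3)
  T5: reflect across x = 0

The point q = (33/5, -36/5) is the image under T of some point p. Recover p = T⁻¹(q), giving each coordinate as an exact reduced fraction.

p = (2, 3)

T1 = [-3/5 4/5 0; -4/5 -3/5 0; 0 0 1]
T2·T1 = [3/5 -4/5 0; -4/5 -3/5 0; 0 0 1]
T3·…·T1 = [3/10 -2/5 0; -12/5 -9/5 0; 0 0 1]
T4·…·T1 = [3/10 -2/5 -6; -12/5 -9/5 3; 0 0 1]
T5·…·T1 = [-3/10 2/5 6; -12/5 -9/5 3; 0 0 1]
det M = 3/2; M⁻¹ = [-6/5 -4/15 8; 8/5 -1/5 -9; 0 0 1]
M⁻¹ · (33/5, -36/5)ᵀ = (2, 3)ᵀ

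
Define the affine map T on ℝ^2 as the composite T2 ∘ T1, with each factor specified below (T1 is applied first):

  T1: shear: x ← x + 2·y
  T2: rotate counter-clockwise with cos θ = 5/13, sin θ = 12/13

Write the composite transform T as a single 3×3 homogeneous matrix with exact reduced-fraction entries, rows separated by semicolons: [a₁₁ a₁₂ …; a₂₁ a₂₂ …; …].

T = [5/13 -2/13 0; 12/13 29/13 0; 0 0 1]

T1 = [1 2 0; 0 1 0; 0 0 1]
T2·T1 = [5/13 -2/13 0; 12/13 29/13 0; 0 0 1]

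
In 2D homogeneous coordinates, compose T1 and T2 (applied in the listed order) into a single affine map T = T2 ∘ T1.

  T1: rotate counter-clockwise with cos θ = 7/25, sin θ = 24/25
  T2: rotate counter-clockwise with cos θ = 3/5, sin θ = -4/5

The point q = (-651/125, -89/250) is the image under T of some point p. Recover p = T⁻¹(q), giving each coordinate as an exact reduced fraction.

p = (-5, 3/2)

T1 = [7/25 -24/25 0; 24/25 7/25 0; 0 0 1]
T2·T1 = [117/125 -44/125 0; 44/125 117/125 0; 0 0 1]
det M = 1; M⁻¹ = [117/125 44/125 0; -44/125 117/125 0; 0 0 1]
M⁻¹ · (-651/125, -89/250)ᵀ = (-5, 3/2)ᵀ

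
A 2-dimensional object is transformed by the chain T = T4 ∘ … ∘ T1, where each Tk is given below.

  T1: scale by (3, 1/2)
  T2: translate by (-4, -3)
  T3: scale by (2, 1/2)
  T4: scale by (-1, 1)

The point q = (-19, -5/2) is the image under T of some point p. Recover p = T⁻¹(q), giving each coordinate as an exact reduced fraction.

T1 = [3 0 0; 0 1/2 0; 0 0 1]
T2·T1 = [3 0 -4; 0 1/2 -3; 0 0 1]
T3·…·T1 = [6 0 -8; 0 1/4 -3/2; 0 0 1]
T4·…·T1 = [-6 0 8; 0 1/4 -3/2; 0 0 1]
det M = -3/2; M⁻¹ = [-1/6 0 4/3; 0 4 6; 0 0 1]
M⁻¹ · (-19, -5/2)ᵀ = (9/2, -4)ᵀ

p = (9/2, -4)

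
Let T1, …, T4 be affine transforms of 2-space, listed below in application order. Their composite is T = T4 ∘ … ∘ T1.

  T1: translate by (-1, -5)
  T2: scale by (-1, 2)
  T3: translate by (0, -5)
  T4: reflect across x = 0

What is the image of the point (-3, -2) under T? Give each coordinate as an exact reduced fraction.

T1 translate by (-1, -5): (-3, -2) → (-4, -7)
T2 scale by (-1, 2): (-4, -7) → (4, -14)
T3 translate by (0, -5): (4, -14) → (4, -19)
T4 reflect across x = 0: (4, -19) → (-4, -19)

T(p) = (-4, -19)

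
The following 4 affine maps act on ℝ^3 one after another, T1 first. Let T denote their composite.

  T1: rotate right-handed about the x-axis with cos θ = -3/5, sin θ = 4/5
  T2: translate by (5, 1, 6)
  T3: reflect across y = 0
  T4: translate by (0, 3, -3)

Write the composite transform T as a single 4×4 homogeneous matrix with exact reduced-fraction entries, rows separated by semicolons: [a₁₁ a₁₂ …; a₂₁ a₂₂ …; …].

T = [1 0 0 5; 0 3/5 4/5 2; 0 4/5 -3/5 3; 0 0 0 1]

T1 = [1 0 0 0; 0 -3/5 -4/5 0; 0 4/5 -3/5 0; 0 0 0 1]
T2·T1 = [1 0 0 5; 0 -3/5 -4/5 1; 0 4/5 -3/5 6; 0 0 0 1]
T3·…·T1 = [1 0 0 5; 0 3/5 4/5 -1; 0 4/5 -3/5 6; 0 0 0 1]
T4·…·T1 = [1 0 0 5; 0 3/5 4/5 2; 0 4/5 -3/5 3; 0 0 0 1]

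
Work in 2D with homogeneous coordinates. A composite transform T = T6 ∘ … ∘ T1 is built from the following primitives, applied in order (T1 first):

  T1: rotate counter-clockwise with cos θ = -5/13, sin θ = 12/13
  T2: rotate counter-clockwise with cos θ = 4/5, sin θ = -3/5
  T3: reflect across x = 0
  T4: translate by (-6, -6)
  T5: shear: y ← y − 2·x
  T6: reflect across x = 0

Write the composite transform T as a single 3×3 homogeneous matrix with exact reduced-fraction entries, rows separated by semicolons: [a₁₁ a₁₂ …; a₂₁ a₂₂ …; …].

T1 = [-5/13 -12/13 0; 12/13 -5/13 0; 0 0 1]
T2·T1 = [16/65 -63/65 0; 63/65 16/65 0; 0 0 1]
T3·…·T1 = [-16/65 63/65 0; 63/65 16/65 0; 0 0 1]
T4·…·T1 = [-16/65 63/65 -6; 63/65 16/65 -6; 0 0 1]
T5·…·T1 = [-16/65 63/65 -6; 19/13 -22/13 6; 0 0 1]
T6·…·T1 = [16/65 -63/65 6; 19/13 -22/13 6; 0 0 1]

T = [16/65 -63/65 6; 19/13 -22/13 6; 0 0 1]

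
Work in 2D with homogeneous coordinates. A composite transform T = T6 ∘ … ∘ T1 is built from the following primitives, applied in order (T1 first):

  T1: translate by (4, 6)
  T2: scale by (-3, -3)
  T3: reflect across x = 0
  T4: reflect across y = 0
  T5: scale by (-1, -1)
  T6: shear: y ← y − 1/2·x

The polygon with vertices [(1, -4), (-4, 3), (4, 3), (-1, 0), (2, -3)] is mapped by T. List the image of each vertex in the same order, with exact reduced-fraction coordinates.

image vertices: (-15, 3/2), (0, -27), (-24, -15), (-9, -27/2), (-18, 0)

T1 translate by (4, 6): (1, -4) → (5, 2); (-4, 3) → (0, 9); (4, 3) → (8, 9); (-1, 0) → (3, 6); (2, -3) → (6, 3)
T2 scale by (-3, -3): (5, 2) → (-15, -6); (0, 9) → (0, -27); (8, 9) → (-24, -27); (3, 6) → (-9, -18); (6, 3) → (-18, -9)
T3 reflect across x = 0: (-15, -6) → (15, -6); (0, -27) → (0, -27); (-24, -27) → (24, -27); (-9, -18) → (9, -18); (-18, -9) → (18, -9)
T4 reflect across y = 0: (15, -6) → (15, 6); (0, -27) → (0, 27); (24, -27) → (24, 27); (9, -18) → (9, 18); (18, -9) → (18, 9)
T5 scale by (-1, -1): (15, 6) → (-15, -6); (0, 27) → (0, -27); (24, 27) → (-24, -27); (9, 18) → (-9, -18); (18, 9) → (-18, -9)
T6 shear: y ← y − 1/2·x: (-15, -6) → (-15, 3/2); (0, -27) → (0, -27); (-24, -27) → (-24, -15); (-9, -18) → (-9, -27/2); (-18, -9) → (-18, 0)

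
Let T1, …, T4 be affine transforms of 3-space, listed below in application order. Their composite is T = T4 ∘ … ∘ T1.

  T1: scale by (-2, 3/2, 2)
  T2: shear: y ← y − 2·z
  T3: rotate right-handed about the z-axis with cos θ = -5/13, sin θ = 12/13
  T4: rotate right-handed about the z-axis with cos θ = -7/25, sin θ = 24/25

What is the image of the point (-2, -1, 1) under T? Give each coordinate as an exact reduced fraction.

T1 scale by (-2, 3/2, 2): (-2, -1, 1) → (4, -3/2, 2)
T2 shear: y ← y − 2·z: (4, -3/2, 2) → (4, -11/2, 2)
T3 rotate right-handed about the z-axis with cos θ = -5/13, sin θ = 12/13: (4, -11/2, 2) → (46/13, 151/26, 2)
T4 rotate right-handed about the z-axis with cos θ = -7/25, sin θ = 24/25: (46/13, 151/26, 2) → (-2134/325, 1151/650, 2)

T(p) = (-2134/325, 1151/650, 2)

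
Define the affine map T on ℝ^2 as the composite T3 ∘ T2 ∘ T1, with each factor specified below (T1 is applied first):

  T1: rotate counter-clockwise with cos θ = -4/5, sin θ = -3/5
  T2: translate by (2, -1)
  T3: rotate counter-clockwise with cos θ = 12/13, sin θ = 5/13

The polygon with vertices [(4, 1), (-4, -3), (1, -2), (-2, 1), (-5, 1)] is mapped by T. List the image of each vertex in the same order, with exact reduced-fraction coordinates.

T1 rotate counter-clockwise with cos θ = -4/5, sin θ = -3/5: (4, 1) → (-13/5, -16/5); (-4, -3) → (7/5, 24/5); (1, -2) → (-2, 1); (-2, 1) → (11/5, 2/5); (-5, 1) → (23/5, 11/5)
T2 translate by (2, -1): (-13/5, -16/5) → (-3/5, -21/5); (7/5, 24/5) → (17/5, 19/5); (-2, 1) → (0, 0); (11/5, 2/5) → (21/5, -3/5); (23/5, 11/5) → (33/5, 6/5)
T3 rotate counter-clockwise with cos θ = 12/13, sin θ = 5/13: (-3/5, -21/5) → (69/65, -267/65); (17/5, 19/5) → (109/65, 313/65); (0, 0) → (0, 0); (21/5, -3/5) → (267/65, 69/65); (33/5, 6/5) → (366/65, 237/65)

image vertices: (69/65, -267/65), (109/65, 313/65), (0, 0), (267/65, 69/65), (366/65, 237/65)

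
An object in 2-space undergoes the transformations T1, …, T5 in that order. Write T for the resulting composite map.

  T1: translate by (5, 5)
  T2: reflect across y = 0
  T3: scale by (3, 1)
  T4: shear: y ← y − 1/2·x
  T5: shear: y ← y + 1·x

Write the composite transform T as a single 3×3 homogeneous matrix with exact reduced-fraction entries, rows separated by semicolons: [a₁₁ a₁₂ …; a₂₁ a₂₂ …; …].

T1 = [1 0 5; 0 1 5; 0 0 1]
T2·T1 = [1 0 5; 0 -1 -5; 0 0 1]
T3·…·T1 = [3 0 15; 0 -1 -5; 0 0 1]
T4·…·T1 = [3 0 15; -3/2 -1 -25/2; 0 0 1]
T5·…·T1 = [3 0 15; 3/2 -1 5/2; 0 0 1]

T = [3 0 15; 3/2 -1 5/2; 0 0 1]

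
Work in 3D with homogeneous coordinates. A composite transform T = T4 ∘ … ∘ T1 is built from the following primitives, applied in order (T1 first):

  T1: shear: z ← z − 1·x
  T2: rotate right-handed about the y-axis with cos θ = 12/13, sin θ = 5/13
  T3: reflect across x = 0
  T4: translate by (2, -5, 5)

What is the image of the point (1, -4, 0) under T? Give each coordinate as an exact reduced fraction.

T(p) = (19/13, -9, 48/13)

T1 shear: z ← z − 1·x: (1, -4, 0) → (1, -4, -1)
T2 rotate right-handed about the y-axis with cos θ = 12/13, sin θ = 5/13: (1, -4, -1) → (7/13, -4, -17/13)
T3 reflect across x = 0: (7/13, -4, -17/13) → (-7/13, -4, -17/13)
T4 translate by (2, -5, 5): (-7/13, -4, -17/13) → (19/13, -9, 48/13)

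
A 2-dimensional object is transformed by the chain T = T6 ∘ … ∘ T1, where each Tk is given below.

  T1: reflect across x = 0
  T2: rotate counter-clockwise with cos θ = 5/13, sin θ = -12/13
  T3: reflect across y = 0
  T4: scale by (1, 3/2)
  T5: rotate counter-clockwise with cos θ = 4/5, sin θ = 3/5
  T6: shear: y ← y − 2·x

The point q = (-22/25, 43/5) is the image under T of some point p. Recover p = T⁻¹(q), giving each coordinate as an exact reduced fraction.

T1 = [-1 0 0; 0 1 0; 0 0 1]
T2·T1 = [-5/13 12/13 0; 12/13 5/13 0; 0 0 1]
T3·…·T1 = [-5/13 12/13 0; -12/13 -5/13 0; 0 0 1]
T4·…·T1 = [-5/13 12/13 0; -18/13 -15/26 0; 0 0 1]
T5·…·T1 = [34/65 141/130 0; -87/65 6/65 0; 0 0 1]
T6·…·T1 = [34/65 141/130 0; -31/13 -27/13 0; 0 0 1]
det M = 3/2; M⁻¹ = [-18/13 -47/65 0; 62/39 68/195 0; 0 0 1]
M⁻¹ · (-22/25, 43/5)ᵀ = (-5, 8/5)ᵀ

p = (-5, 8/5)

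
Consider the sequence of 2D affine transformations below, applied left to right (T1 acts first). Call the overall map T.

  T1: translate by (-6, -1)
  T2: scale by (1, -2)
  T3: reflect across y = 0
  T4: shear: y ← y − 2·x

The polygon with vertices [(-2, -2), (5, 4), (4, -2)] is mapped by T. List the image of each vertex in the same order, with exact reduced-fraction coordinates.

image vertices: (-8, 10), (-1, 8), (-2, -2)

T1 translate by (-6, -1): (-2, -2) → (-8, -3); (5, 4) → (-1, 3); (4, -2) → (-2, -3)
T2 scale by (1, -2): (-8, -3) → (-8, 6); (-1, 3) → (-1, -6); (-2, -3) → (-2, 6)
T3 reflect across y = 0: (-8, 6) → (-8, -6); (-1, -6) → (-1, 6); (-2, 6) → (-2, -6)
T4 shear: y ← y − 2·x: (-8, -6) → (-8, 10); (-1, 6) → (-1, 8); (-2, -6) → (-2, -2)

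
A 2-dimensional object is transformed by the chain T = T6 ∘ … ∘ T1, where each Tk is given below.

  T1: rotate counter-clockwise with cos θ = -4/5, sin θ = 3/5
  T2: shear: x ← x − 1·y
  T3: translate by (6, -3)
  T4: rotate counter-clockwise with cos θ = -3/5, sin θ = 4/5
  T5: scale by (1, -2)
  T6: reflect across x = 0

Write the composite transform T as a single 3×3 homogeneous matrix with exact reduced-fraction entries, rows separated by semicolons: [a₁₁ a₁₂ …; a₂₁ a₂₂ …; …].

T = [-9/25 -13/25 6/5; 74/25 -32/25 -66/5; 0 0 1]

T1 = [-4/5 -3/5 0; 3/5 -4/5 0; 0 0 1]
T2·T1 = [-7/5 1/5 0; 3/5 -4/5 0; 0 0 1]
T3·…·T1 = [-7/5 1/5 6; 3/5 -4/5 -3; 0 0 1]
T4·…·T1 = [9/25 13/25 -6/5; -37/25 16/25 33/5; 0 0 1]
T5·…·T1 = [9/25 13/25 -6/5; 74/25 -32/25 -66/5; 0 0 1]
T6·…·T1 = [-9/25 -13/25 6/5; 74/25 -32/25 -66/5; 0 0 1]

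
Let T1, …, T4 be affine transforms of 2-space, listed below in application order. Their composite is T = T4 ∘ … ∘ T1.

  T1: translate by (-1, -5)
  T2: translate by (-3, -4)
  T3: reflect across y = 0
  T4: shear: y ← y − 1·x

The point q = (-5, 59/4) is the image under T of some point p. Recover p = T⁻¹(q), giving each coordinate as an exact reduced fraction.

p = (-1, -3/4)

T1 = [1 0 -1; 0 1 -5; 0 0 1]
T2·T1 = [1 0 -4; 0 1 -9; 0 0 1]
T3·…·T1 = [1 0 -4; 0 -1 9; 0 0 1]
T4·…·T1 = [1 0 -4; -1 -1 13; 0 0 1]
det M = -1; M⁻¹ = [1 0 4; -1 -1 9; 0 0 1]
M⁻¹ · (-5, 59/4)ᵀ = (-1, -3/4)ᵀ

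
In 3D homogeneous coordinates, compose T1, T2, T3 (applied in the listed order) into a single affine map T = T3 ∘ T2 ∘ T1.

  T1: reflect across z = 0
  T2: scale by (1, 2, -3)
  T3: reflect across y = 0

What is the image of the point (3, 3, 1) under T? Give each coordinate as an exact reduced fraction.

T(p) = (3, -6, 3)

T1 reflect across z = 0: (3, 3, 1) → (3, 3, -1)
T2 scale by (1, 2, -3): (3, 3, -1) → (3, 6, 3)
T3 reflect across y = 0: (3, 6, 3) → (3, -6, 3)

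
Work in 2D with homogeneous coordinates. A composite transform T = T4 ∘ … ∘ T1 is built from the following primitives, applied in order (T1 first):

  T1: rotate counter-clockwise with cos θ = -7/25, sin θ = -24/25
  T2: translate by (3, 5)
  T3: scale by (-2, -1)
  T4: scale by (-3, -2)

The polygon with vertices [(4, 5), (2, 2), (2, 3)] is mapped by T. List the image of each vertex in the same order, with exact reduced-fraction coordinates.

T1 rotate counter-clockwise with cos θ = -7/25, sin θ = -24/25: (4, 5) → (92/25, -131/25); (2, 2) → (34/25, -62/25); (2, 3) → (58/25, -69/25)
T2 translate by (3, 5): (92/25, -131/25) → (167/25, -6/25); (34/25, -62/25) → (109/25, 63/25); (58/25, -69/25) → (133/25, 56/25)
T3 scale by (-2, -1): (167/25, -6/25) → (-334/25, 6/25); (109/25, 63/25) → (-218/25, -63/25); (133/25, 56/25) → (-266/25, -56/25)
T4 scale by (-3, -2): (-334/25, 6/25) → (1002/25, -12/25); (-218/25, -63/25) → (654/25, 126/25); (-266/25, -56/25) → (798/25, 112/25)

image vertices: (1002/25, -12/25), (654/25, 126/25), (798/25, 112/25)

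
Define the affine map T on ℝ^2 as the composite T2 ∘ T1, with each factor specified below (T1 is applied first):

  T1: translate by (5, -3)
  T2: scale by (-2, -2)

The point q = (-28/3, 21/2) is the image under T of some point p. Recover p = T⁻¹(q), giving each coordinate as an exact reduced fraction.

T1 = [1 0 5; 0 1 -3; 0 0 1]
T2·T1 = [-2 0 -10; 0 -2 6; 0 0 1]
det M = 4; M⁻¹ = [-1/2 0 -5; 0 -1/2 3; 0 0 1]
M⁻¹ · (-28/3, 21/2)ᵀ = (-1/3, -9/4)ᵀ

p = (-1/3, -9/4)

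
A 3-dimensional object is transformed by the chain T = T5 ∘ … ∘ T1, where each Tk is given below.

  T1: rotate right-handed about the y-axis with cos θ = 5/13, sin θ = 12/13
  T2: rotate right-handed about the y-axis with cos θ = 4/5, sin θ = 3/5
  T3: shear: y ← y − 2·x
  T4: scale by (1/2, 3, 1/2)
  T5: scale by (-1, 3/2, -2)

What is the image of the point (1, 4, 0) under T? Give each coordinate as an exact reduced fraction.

T1 rotate right-handed about the y-axis with cos θ = 5/13, sin θ = 12/13: (1, 4, 0) → (5/13, 4, -12/13)
T2 rotate right-handed about the y-axis with cos θ = 4/5, sin θ = 3/5: (5/13, 4, -12/13) → (-16/65, 4, -63/65)
T3 shear: y ← y − 2·x: (-16/65, 4, -63/65) → (-16/65, 292/65, -63/65)
T4 scale by (1/2, 3, 1/2): (-16/65, 292/65, -63/65) → (-8/65, 876/65, -63/130)
T5 scale by (-1, 3/2, -2): (-8/65, 876/65, -63/130) → (8/65, 1314/65, 63/65)

T(p) = (8/65, 1314/65, 63/65)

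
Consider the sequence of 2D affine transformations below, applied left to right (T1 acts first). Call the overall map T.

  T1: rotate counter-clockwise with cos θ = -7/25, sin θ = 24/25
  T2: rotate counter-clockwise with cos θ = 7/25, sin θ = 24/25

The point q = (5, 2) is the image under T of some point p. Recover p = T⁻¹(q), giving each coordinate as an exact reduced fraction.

T1 = [-7/25 -24/25 0; 24/25 -7/25 0; 0 0 1]
T2·T1 = [-1 0 0; 0 -1 0; 0 0 1]
det M = 1; M⁻¹ = [-1 0 0; 0 -1 0; 0 0 1]
M⁻¹ · (5, 2)ᵀ = (-5, -2)ᵀ

p = (-5, -2)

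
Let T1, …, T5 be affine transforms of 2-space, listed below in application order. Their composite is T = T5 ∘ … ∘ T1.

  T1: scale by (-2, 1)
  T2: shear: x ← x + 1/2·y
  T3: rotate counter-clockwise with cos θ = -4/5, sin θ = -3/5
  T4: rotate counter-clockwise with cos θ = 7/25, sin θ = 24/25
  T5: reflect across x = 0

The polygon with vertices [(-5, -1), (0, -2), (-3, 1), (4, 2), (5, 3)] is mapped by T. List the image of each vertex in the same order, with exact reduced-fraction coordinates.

image vertices: (-301/125, -2311/250), (278/125, 29/125), (-403/125, -1433/250), (74/125, 907/125), (23/125, 2253/250)

T1 scale by (-2, 1): (-5, -1) → (10, -1); (0, -2) → (0, -2); (-3, 1) → (6, 1); (4, 2) → (-8, 2); (5, 3) → (-10, 3)
T2 shear: x ← x + 1/2·y: (10, -1) → (19/2, -1); (0, -2) → (-1, -2); (6, 1) → (13/2, 1); (-8, 2) → (-7, 2); (-10, 3) → (-17/2, 3)
T3 rotate counter-clockwise with cos θ = -4/5, sin θ = -3/5: (19/2, -1) → (-41/5, -49/10); (-1, -2) → (-2/5, 11/5); (13/2, 1) → (-23/5, -47/10); (-7, 2) → (34/5, 13/5); (-17/2, 3) → (43/5, 27/10)
T4 rotate counter-clockwise with cos θ = 7/25, sin θ = 24/25: (-41/5, -49/10) → (301/125, -2311/250); (-2/5, 11/5) → (-278/125, 29/125); (-23/5, -47/10) → (403/125, -1433/250); (34/5, 13/5) → (-74/125, 907/125); (43/5, 27/10) → (-23/125, 2253/250)
T5 reflect across x = 0: (301/125, -2311/250) → (-301/125, -2311/250); (-278/125, 29/125) → (278/125, 29/125); (403/125, -1433/250) → (-403/125, -1433/250); (-74/125, 907/125) → (74/125, 907/125); (-23/125, 2253/250) → (23/125, 2253/250)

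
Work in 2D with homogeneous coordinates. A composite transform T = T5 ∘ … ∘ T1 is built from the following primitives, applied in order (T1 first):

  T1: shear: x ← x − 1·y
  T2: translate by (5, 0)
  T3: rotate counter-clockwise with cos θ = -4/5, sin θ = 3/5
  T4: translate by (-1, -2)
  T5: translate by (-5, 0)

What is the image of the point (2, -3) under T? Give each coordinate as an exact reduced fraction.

T1 shear: x ← x − 1·y: (2, -3) → (5, -3)
T2 translate by (5, 0): (5, -3) → (10, -3)
T3 rotate counter-clockwise with cos θ = -4/5, sin θ = 3/5: (10, -3) → (-31/5, 42/5)
T4 translate by (-1, -2): (-31/5, 42/5) → (-36/5, 32/5)
T5 translate by (-5, 0): (-36/5, 32/5) → (-61/5, 32/5)

T(p) = (-61/5, 32/5)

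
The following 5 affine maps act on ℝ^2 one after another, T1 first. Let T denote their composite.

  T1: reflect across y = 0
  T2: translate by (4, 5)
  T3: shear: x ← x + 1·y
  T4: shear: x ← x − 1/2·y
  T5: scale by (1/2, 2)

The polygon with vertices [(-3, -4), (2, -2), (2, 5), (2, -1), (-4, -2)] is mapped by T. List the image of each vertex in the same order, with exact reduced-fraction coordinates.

T1 reflect across y = 0: (-3, -4) → (-3, 4); (2, -2) → (2, 2); (2, 5) → (2, -5); (2, -1) → (2, 1); (-4, -2) → (-4, 2)
T2 translate by (4, 5): (-3, 4) → (1, 9); (2, 2) → (6, 7); (2, -5) → (6, 0); (2, 1) → (6, 6); (-4, 2) → (0, 7)
T3 shear: x ← x + 1·y: (1, 9) → (10, 9); (6, 7) → (13, 7); (6, 0) → (6, 0); (6, 6) → (12, 6); (0, 7) → (7, 7)
T4 shear: x ← x − 1/2·y: (10, 9) → (11/2, 9); (13, 7) → (19/2, 7); (6, 0) → (6, 0); (12, 6) → (9, 6); (7, 7) → (7/2, 7)
T5 scale by (1/2, 2): (11/2, 9) → (11/4, 18); (19/2, 7) → (19/4, 14); (6, 0) → (3, 0); (9, 6) → (9/2, 12); (7/2, 7) → (7/4, 14)

image vertices: (11/4, 18), (19/4, 14), (3, 0), (9/2, 12), (7/4, 14)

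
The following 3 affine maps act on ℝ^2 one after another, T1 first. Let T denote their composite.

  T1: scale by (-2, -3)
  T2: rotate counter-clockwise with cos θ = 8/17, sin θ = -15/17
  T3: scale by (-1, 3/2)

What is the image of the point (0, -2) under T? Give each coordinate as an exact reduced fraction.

T1 scale by (-2, -3): (0, -2) → (0, 6)
T2 rotate counter-clockwise with cos θ = 8/17, sin θ = -15/17: (0, 6) → (90/17, 48/17)
T3 scale by (-1, 3/2): (90/17, 48/17) → (-90/17, 72/17)

T(p) = (-90/17, 72/17)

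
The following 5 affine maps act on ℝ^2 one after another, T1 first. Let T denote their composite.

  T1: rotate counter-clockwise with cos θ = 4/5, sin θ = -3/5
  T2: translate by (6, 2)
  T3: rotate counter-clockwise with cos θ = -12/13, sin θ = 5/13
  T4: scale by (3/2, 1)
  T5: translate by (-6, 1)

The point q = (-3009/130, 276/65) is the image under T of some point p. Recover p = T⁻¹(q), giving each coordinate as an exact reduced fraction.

T1 = [4/5 3/5 0; -3/5 4/5 0; 0 0 1]
T2·T1 = [4/5 3/5 6; -3/5 4/5 2; 0 0 1]
T3·…·T1 = [-33/65 -56/65 -82/13; 56/65 -33/65 6/13; 0 0 1]
T4·…·T1 = [-99/130 -84/65 -123/13; 56/65 -33/65 6/13; 0 0 1]
T5·…·T1 = [-99/130 -84/65 -201/13; 56/65 -33/65 19/13; 0 0 1]
det M = 3/2; M⁻¹ = [-22/65 56/65 -422/65; -112/195 -33/65 -529/65; 0 0 1]
M⁻¹ · (-3009/130, 276/65)ᵀ = (5, 3)ᵀ

p = (5, 3)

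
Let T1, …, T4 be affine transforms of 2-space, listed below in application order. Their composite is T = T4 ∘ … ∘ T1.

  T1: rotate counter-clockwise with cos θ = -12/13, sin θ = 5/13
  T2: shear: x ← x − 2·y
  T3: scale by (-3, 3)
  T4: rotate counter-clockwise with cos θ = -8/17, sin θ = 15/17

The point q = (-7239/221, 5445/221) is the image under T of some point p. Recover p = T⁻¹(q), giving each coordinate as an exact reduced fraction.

T1 = [-12/13 -5/13 0; 5/13 -12/13 0; 0 0 1]
T2·T1 = [-22/13 19/13 0; 5/13 -12/13 0; 0 0 1]
T3·…·T1 = [66/13 -57/13 0; 15/13 -36/13 0; 0 0 1]
T4·…·T1 = [-753/221 996/221 0; 870/221 -567/221 0; 0 0 1]
det M = -9; M⁻¹ = [63/221 332/663 0; 290/663 251/663 0; 0 0 1]
M⁻¹ · (-7239/221, 5445/221)ᵀ = (3, -5)ᵀ

p = (3, -5)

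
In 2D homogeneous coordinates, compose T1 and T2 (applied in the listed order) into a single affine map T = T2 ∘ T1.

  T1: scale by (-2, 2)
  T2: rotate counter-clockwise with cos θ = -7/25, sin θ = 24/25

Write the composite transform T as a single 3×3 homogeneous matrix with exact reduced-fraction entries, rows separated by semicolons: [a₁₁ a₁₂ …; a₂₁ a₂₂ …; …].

T = [14/25 -48/25 0; -48/25 -14/25 0; 0 0 1]

T1 = [-2 0 0; 0 2 0; 0 0 1]
T2·T1 = [14/25 -48/25 0; -48/25 -14/25 0; 0 0 1]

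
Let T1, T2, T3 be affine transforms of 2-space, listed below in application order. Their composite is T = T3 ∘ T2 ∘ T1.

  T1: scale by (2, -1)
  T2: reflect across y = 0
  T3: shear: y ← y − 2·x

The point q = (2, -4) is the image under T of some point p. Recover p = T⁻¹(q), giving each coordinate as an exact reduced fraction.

p = (1, 0)

T1 = [2 0 0; 0 -1 0; 0 0 1]
T2·T1 = [2 0 0; 0 1 0; 0 0 1]
T3·…·T1 = [2 0 0; -4 1 0; 0 0 1]
det M = 2; M⁻¹ = [1/2 0 0; 2 1 0; 0 0 1]
M⁻¹ · (2, -4)ᵀ = (1, 0)ᵀ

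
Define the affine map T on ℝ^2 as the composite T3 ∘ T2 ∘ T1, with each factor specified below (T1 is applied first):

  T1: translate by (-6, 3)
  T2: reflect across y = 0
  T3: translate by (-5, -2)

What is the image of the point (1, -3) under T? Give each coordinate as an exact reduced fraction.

T1 translate by (-6, 3): (1, -3) → (-5, 0)
T2 reflect across y = 0: (-5, 0) → (-5, 0)
T3 translate by (-5, -2): (-5, 0) → (-10, -2)

T(p) = (-10, -2)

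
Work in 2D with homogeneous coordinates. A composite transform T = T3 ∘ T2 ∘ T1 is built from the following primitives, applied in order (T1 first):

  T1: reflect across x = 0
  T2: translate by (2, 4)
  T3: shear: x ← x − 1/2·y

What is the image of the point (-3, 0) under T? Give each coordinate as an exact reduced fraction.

T(p) = (3, 4)

T1 reflect across x = 0: (-3, 0) → (3, 0)
T2 translate by (2, 4): (3, 0) → (5, 4)
T3 shear: x ← x − 1/2·y: (5, 4) → (3, 4)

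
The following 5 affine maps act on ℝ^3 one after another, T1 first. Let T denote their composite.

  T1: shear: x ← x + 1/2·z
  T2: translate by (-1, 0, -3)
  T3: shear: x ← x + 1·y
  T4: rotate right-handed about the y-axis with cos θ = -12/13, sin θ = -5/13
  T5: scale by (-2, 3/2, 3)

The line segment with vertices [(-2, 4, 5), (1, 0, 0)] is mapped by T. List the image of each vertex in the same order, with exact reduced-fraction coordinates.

T1 shear: x ← x + 1/2·z: (-2, 4, 5) → (1/2, 4, 5); (1, 0, 0) → (1, 0, 0)
T2 translate by (-1, 0, -3): (1/2, 4, 5) → (-1/2, 4, 2); (1, 0, 0) → (0, 0, -3)
T3 shear: x ← x + 1·y: (-1/2, 4, 2) → (7/2, 4, 2); (0, 0, -3) → (0, 0, -3)
T4 rotate right-handed about the y-axis with cos θ = -12/13, sin θ = -5/13: (7/2, 4, 2) → (-4, 4, -1/2); (0, 0, -3) → (15/13, 0, 36/13)
T5 scale by (-2, 3/2, 3): (-4, 4, -1/2) → (8, 6, -3/2); (15/13, 0, 36/13) → (-30/13, 0, 108/13)

image vertices: (8, 6, -3/2), (-30/13, 0, 108/13)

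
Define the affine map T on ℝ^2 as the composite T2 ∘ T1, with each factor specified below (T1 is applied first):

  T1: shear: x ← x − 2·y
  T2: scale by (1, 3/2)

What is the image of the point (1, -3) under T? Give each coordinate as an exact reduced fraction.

T(p) = (7, -9/2)

T1 shear: x ← x − 2·y: (1, -3) → (7, -3)
T2 scale by (1, 3/2): (7, -3) → (7, -9/2)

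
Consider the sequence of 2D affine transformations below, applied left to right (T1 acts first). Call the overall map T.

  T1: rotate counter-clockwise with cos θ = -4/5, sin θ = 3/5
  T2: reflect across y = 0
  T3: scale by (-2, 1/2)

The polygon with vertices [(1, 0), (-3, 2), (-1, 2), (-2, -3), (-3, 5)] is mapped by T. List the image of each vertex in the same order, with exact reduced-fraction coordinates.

T1 rotate counter-clockwise with cos θ = -4/5, sin θ = 3/5: (1, 0) → (-4/5, 3/5); (-3, 2) → (6/5, -17/5); (-1, 2) → (-2/5, -11/5); (-2, -3) → (17/5, 6/5); (-3, 5) → (-3/5, -29/5)
T2 reflect across y = 0: (-4/5, 3/5) → (-4/5, -3/5); (6/5, -17/5) → (6/5, 17/5); (-2/5, -11/5) → (-2/5, 11/5); (17/5, 6/5) → (17/5, -6/5); (-3/5, -29/5) → (-3/5, 29/5)
T3 scale by (-2, 1/2): (-4/5, -3/5) → (8/5, -3/10); (6/5, 17/5) → (-12/5, 17/10); (-2/5, 11/5) → (4/5, 11/10); (17/5, -6/5) → (-34/5, -3/5); (-3/5, 29/5) → (6/5, 29/10)

image vertices: (8/5, -3/10), (-12/5, 17/10), (4/5, 11/10), (-34/5, -3/5), (6/5, 29/10)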